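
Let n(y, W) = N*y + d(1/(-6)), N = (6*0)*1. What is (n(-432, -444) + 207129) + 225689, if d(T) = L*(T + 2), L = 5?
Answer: 2596963/6 ≈ 4.3283e+5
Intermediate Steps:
N = 0 (N = 0*1 = 0)
d(T) = 10 + 5*T (d(T) = 5*(T + 2) = 5*(2 + T) = 10 + 5*T)
n(y, W) = 55/6 (n(y, W) = 0*y + (10 + 5/(-6)) = 0 + (10 + 5*(-⅙)) = 0 + (10 - ⅚) = 0 + 55/6 = 55/6)
(n(-432, -444) + 207129) + 225689 = (55/6 + 207129) + 225689 = 1242829/6 + 225689 = 2596963/6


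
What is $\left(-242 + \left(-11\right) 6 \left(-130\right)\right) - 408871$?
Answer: $-400533$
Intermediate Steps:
$\left(-242 + \left(-11\right) 6 \left(-130\right)\right) - 408871 = \left(-242 - -8580\right) - 408871 = \left(-242 + 8580\right) - 408871 = 8338 - 408871 = -400533$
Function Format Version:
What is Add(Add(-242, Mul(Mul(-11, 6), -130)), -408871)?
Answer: -400533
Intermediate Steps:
Add(Add(-242, Mul(Mul(-11, 6), -130)), -408871) = Add(Add(-242, Mul(-66, -130)), -408871) = Add(Add(-242, 8580), -408871) = Add(8338, -408871) = -400533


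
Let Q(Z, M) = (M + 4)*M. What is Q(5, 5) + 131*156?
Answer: 20481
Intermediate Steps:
Q(Z, M) = M*(4 + M) (Q(Z, M) = (4 + M)*M = M*(4 + M))
Q(5, 5) + 131*156 = 5*(4 + 5) + 131*156 = 5*9 + 20436 = 45 + 20436 = 20481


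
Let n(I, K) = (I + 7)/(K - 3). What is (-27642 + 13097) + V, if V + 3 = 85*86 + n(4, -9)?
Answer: -86867/12 ≈ -7238.9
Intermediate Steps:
n(I, K) = (7 + I)/(-3 + K)
V = 87673/12 (V = -3 + (85*86 + (7 + 4)/(-3 - 9)) = -3 + (7310 + 11/(-12)) = -3 + (7310 - 1/12*11) = -3 + (7310 - 11/12) = -3 + 87709/12 = 87673/12 ≈ 7306.1)
(-27642 + 13097) + V = (-27642 + 13097) + 87673/12 = -14545 + 87673/12 = -86867/12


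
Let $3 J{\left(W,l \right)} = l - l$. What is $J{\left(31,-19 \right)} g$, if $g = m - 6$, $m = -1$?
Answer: $0$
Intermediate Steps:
$J{\left(W,l \right)} = 0$ ($J{\left(W,l \right)} = \frac{l - l}{3} = \frac{1}{3} \cdot 0 = 0$)
$g = -7$ ($g = -1 - 6 = -7$)
$J{\left(31,-19 \right)} g = 0 \left(-7\right) = 0$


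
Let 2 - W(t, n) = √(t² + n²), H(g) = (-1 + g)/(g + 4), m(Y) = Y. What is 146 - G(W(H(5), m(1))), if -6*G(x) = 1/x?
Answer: 33169/227 + 3*√97/454 ≈ 146.18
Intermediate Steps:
H(g) = (-1 + g)/(4 + g)
W(t, n) = 2 - √(n² + t²) (W(t, n) = 2 - √(t² + n²) = 2 - √(n² + t²))
G(x) = -1/(6*x)
146 - G(W(H(5), m(1))) = 146 - (-1)/(6*(2 - √(1² + ((-1 + 5)/(4 + 5))²))) = 146 - (-1)/(6*(2 - √(1 + (4/9)²))) = 146 - (-1)/(6*(2 - √(1 + 16/81))) = 146 - (-1)/(6*(2 - √(97/81))) = 146 - (-1)/(6*(2 - √97/9)) = 146 + 1/(6*(2 - √97/9))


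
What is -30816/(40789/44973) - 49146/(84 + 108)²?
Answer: -8515229778091/250607616 ≈ -33978.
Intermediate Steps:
-30816/(40789/44973) - 49146/(84 + 108)² = -30816/(40789*(1/44973)) - 49146/(192²) = -30816/40789/44973 - 49146/36864 = -30816*44973/40789 - 49146*1/36864 = -1385887968/40789 - 8191/6144 = -8515229778091/250607616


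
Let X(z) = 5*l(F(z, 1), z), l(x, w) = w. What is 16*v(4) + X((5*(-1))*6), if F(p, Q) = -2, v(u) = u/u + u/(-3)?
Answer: -466/3 ≈ -155.33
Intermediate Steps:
v(u) = 1 - u/3 (v(u) = 1 + u*(-⅓) = 1 - u/3)
X(z) = 5*z
16*v(4) + X((5*(-1))*6) = 16*(1 - ⅓*4) + 5*((5*(-1))*6) = 16*(1 - 4/3) + 5*(-5*6) = 16*(-⅓) + 5*(-30) = -16/3 - 150 = -466/3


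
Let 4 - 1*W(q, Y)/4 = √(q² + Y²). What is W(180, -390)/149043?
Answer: 16/149043 - 40*√205/49681 ≈ -0.011420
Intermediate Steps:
W(q, Y) = 16 - 4*√(Y² + q²) (W(q, Y) = 16 - 4*√(q² + Y²) = 16 - 4*√(Y² + q²))
W(180, -390)/149043 = (16 - 4*√((-390)² + 180²))/149043 = (16 - 4*√(152100 + 32400))*(1/149043) = (16 - 120*√205)*(1/149043) = 16/149043 - 40*√205/49681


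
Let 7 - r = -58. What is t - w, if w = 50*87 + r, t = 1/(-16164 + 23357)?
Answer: -31757094/7193 ≈ -4415.0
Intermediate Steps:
r = 65 (r = 7 - 1*(-58) = 7 + 58 = 65)
t = 1/7193 ≈ 0.00013902
w = 4415 (w = 50*87 + 65 = 4350 + 65 = 4415)
t - w = 1/7193 - 1*4415 = 1/7193 - 4415 = -31757094/7193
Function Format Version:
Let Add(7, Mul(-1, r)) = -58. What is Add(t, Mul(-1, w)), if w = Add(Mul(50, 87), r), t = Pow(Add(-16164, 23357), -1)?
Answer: Rational(-31757094, 7193) ≈ -4415.0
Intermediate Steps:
r = 65 (r = Add(7, Mul(-1, -58)) = Add(7, 58) = 65)
t = Rational(1, 7193) (t = Pow(7193, -1) = Rational(1, 7193) ≈ 0.00013902)
w = 4415 (w = Add(Mul(50, 87), 65) = Add(4350, 65) = 4415)
Add(t, Mul(-1, w)) = Add(Rational(1, 7193), Mul(-1, 4415)) = Add(Rational(1, 7193), -4415) = Rational(-31757094, 7193)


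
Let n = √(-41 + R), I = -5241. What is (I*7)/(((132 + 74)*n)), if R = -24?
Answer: 36687*I*√65/13390 ≈ 22.09*I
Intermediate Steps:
n = I*√65 (n = √(-41 - 24) = √(-65) = I*√65 ≈ 8.0623*I)
(I*7)/(((132 + 74)*n)) = (-5241*7)/(((132 + 74)*(I*√65))) = -36687*(-I*√65/13390) = -(-36687)*I*√65/13390 = 36687*I*√65/13390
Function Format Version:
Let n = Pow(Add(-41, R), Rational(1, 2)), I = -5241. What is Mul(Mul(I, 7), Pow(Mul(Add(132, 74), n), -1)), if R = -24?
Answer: Mul(Rational(36687, 13390), I, Pow(65, Rational(1, 2))) ≈ Mul(22.090, I)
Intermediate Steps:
n = Mul(I, Pow(65, Rational(1, 2))) (n = Pow(Add(-41, -24), Rational(1, 2)) = Pow(-65, Rational(1, 2)) = Mul(I, Pow(65, Rational(1, 2))) ≈ Mul(8.0623, I))
Mul(Mul(I, 7), Pow(Mul(Add(132, 74), n), -1)) = Mul(Mul(-5241, 7), Pow(Mul(Add(132, 74), Mul(I, Pow(65, Rational(1, 2)))), -1)) = Mul(-36687, Pow(Mul(206, Mul(I, Pow(65, Rational(1, 2)))), -1)) = Mul(-36687, Pow(Mul(206, I, Pow(65, Rational(1, 2))), -1)) = Mul(-36687, Mul(Rational(-1, 13390), I, Pow(65, Rational(1, 2)))) = Mul(Rational(36687, 13390), I, Pow(65, Rational(1, 2)))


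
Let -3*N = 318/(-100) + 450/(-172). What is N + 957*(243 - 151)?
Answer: 94649377/1075 ≈ 88046.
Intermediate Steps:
N = 2077/1075 (N = -(318/(-100) + 450/(-172))/3 = -(318*(-1/100) + 450*(-1/172))/3 = -(-159/50 - 225/86)/3 = -1/3*(-6231/1075) = 2077/1075 ≈ 1.9321)
N + 957*(243 - 151) = 2077/1075 + 957*(243 - 151) = 2077/1075 + 957*92 = 2077/1075 + 88044 = 94649377/1075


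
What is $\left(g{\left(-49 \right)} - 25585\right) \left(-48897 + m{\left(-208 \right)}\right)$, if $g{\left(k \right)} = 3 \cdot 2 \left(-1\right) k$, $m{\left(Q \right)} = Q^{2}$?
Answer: $142464203$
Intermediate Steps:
$g{\left(k \right)} = - 6 k$ ($g{\left(k \right)} = 6 \left(-1\right) k = - 6 k$)
$\left(g{\left(-49 \right)} - 25585\right) \left(-48897 + m{\left(-208 \right)}\right) = \left(\left(-6\right) \left(-49\right) - 25585\right) \left(-48897 + \left(-208\right)^{2}\right) = \left(294 - 25585\right) \left(-48897 + 43264\right) = \left(-25291\right) \left(-5633\right) = 142464203$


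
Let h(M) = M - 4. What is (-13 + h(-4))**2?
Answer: 441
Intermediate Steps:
h(M) = -4 + M
(-13 + h(-4))**2 = (-13 + (-4 - 4))**2 = (-13 - 8)**2 = (-21)**2 = 441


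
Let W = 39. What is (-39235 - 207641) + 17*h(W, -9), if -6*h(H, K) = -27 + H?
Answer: -246910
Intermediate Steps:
h(H, K) = 9/2 - H/6 (h(H, K) = -(-27 + H)/6 = 9/2 - H/6)
(-39235 - 207641) + 17*h(W, -9) = (-39235 - 207641) + 17*(9/2 - ⅙*39) = -246876 + 17*(9/2 - 13/2) = -246876 + 17*(-2) = -246876 - 34 = -246910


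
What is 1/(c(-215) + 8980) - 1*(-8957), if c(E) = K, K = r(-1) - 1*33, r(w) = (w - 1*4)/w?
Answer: 80183065/8952 ≈ 8957.0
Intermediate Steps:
r(w) = (-4 + w)/w (r(w) = (w - 4)/w = (-4 + w)/w)
K = -28 (K = (-4 - 1)/(-1) - 1*33 = -1*(-5) - 33 = 5 - 33 = -28)
c(E) = -28
1/(c(-215) + 8980) - 1*(-8957) = 1/(-28 + 8980) - 1*(-8957) = 1/8952 + 8957 = 80183065/8952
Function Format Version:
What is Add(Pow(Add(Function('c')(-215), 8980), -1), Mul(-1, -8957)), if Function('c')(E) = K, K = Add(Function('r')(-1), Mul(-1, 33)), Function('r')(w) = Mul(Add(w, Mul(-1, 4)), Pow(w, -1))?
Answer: Rational(80183065, 8952) ≈ 8957.0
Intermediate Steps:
Function('r')(w) = Mul(Pow(w, -1), Add(-4, w)) (Function('r')(w) = Mul(Add(w, -4), Pow(w, -1)) = Mul(Add(-4, w), Pow(w, -1)) = Mul(Pow(w, -1), Add(-4, w)))
K = -28 (K = Add(Mul(Pow(-1, -1), Add(-4, -1)), Mul(-1, 33)) = Add(Mul(-1, -5), -33) = Add(5, -33) = -28)
Function('c')(E) = -28
Add(Pow(Add(Function('c')(-215), 8980), -1), Mul(-1, -8957)) = Add(Pow(Add(-28, 8980), -1), Mul(-1, -8957)) = Add(Pow(8952, -1), 8957) = Add(Rational(1, 8952), 8957) = Rational(80183065, 8952)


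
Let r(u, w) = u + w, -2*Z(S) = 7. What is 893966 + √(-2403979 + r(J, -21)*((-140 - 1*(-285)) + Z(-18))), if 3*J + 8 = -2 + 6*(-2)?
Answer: 893966 + I*√86687574/6 ≈ 8.9397e+5 + 1551.8*I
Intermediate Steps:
Z(S) = -7/2 (Z(S) = -½*7 = -7/2)
J = -22/3 (J = -8/3 + (-2 + 6*(-2))/3 = -8/3 + (-2 - 12)/3 = -8/3 + (⅓)*(-14) = -8/3 - 14/3 = -22/3 ≈ -7.3333)
893966 + √(-2403979 + r(J, -21)*((-140 - 1*(-285)) + Z(-18))) = 893966 + √(-2403979 + (-22/3 - 21)*((-140 - 1*(-285)) - 7/2)) = 893966 + √(-2403979 - 85*((-140 + 285) - 7/2)/3) = 893966 + √(-2403979 - 85*(145 - 7/2)/3) = 893966 + √(-2403979 - 85/3*283/2) = 893966 + √(-2403979 - 24055/6) = 893966 + √(-14447929/6) = 893966 + I*√86687574/6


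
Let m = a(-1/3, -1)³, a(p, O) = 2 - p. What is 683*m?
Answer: 234269/27 ≈ 8676.6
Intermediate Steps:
m = 343/27 (m = (2 - (-1)/3)³ = (2 - 1*(-⅓))³ = (2 + ⅓)³ = (7/3)³ = 343/27 ≈ 12.704)
683*m = 683*(343/27) = 234269/27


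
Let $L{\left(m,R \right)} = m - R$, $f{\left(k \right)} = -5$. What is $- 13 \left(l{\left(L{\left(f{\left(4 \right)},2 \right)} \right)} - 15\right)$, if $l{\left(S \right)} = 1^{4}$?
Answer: $182$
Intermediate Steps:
$l{\left(S \right)} = 1$
$- 13 \left(l{\left(L{\left(f{\left(4 \right)},2 \right)} \right)} - 15\right) = - 13 \left(1 - 15\right) = \left(-13\right) \left(-14\right) = 182$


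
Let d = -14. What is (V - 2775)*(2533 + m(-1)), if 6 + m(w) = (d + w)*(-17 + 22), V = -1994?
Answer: -11693588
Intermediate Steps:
m(w) = -76 + 5*w (m(w) = -6 + (-14 + w)*(-17 + 22) = -6 + (-14 + w)*5 = -6 + (-70 + 5*w) = -76 + 5*w)
(V - 2775)*(2533 + m(-1)) = (-1994 - 2775)*(2533 + (-76 + 5*(-1))) = -4769*(2533 + (-76 - 5)) = -4769*(2533 - 81) = -4769*2452 = -11693588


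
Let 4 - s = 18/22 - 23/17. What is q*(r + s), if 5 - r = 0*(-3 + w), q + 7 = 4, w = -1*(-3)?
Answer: -5349/187 ≈ -28.604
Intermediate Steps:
w = 3
q = -3 (q = -7 + 4 = -3)
r = 5 (r = 5 - 0*(-3 + 3) = 5 - 0*0 = 5 - 1*0 = 5 + 0 = 5)
s = 848/187 (s = 4 - (18/22 - 23/17) = 4 - (18*(1/22) - 23*1/17) = 4 - (9/11 - 23/17) = 4 - 1*(-100/187) = 4 + 100/187 = 848/187 ≈ 4.5348)
q*(r + s) = -3*(5 + 848/187) = -3*1783/187 = -5349/187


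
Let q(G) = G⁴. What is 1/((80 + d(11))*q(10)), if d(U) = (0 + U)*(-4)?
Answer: 1/360000 ≈ 2.7778e-6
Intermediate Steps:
d(U) = -4*U (d(U) = U*(-4) = -4*U)
1/((80 + d(11))*q(10)) = 1/((80 - 4*11)*10⁴) = 1/((80 - 44)*10000) = 1/(36*10000) = 1/360000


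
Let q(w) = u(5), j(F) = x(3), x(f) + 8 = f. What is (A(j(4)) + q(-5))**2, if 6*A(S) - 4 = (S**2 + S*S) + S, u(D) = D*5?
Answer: 39601/36 ≈ 1100.0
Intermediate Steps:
x(f) = -8 + f
j(F) = -5 (j(F) = -8 + 3 = -5)
u(D) = 5*D
q(w) = 25 (q(w) = 5*5 = 25)
A(S) = 2/3 + S**2/3 + S/6 (A(S) = 2/3 + ((S**2 + S*S) + S)/6 = 2/3 + ((S**2 + S**2) + S)/6 = 2/3 + (2*S**2 + S)/6 = 2/3 + (S + 2*S**2)/6 = 2/3 + (S**2/3 + S/6) = 2/3 + S**2/3 + S/6)
(A(j(4)) + q(-5))**2 = ((2/3 + (1/3)*(-5)**2 + (1/6)*(-5)) + 25)**2 = ((2/3 + (1/3)*25 - 5/6) + 25)**2 = ((2/3 + 25/3 - 5/6) + 25)**2 = (49/6 + 25)**2 = (199/6)**2 = 39601/36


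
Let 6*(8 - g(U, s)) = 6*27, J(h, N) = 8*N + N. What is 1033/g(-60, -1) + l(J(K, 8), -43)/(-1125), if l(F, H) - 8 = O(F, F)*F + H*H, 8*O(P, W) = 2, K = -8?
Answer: -3194/57 ≈ -56.035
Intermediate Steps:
O(P, W) = ¼ (O(P, W) = (⅛)*2 = ¼)
J(h, N) = 9*N
l(F, H) = 8 + H² + F/4 (l(F, H) = 8 + (F/4 + H*H) = 8 + (F/4 + H²) = 8 + (H² + F/4) = 8 + H² + F/4)
g(U, s) = -19 (g(U, s) = 8 - 27 = -19)
1033/g(-60, -1) + l(J(K, 8), -43)/(-1125) = 1033/(-19) + (8 + (-43)² + (9*8)/4)/(-1125) = 1033*(-1/19) + (8 + 1849 + (¼)*72)*(-1/1125) = -1033/19 + (8 + 1849 + 18)*(-1/1125) = -1033/19 + 1875*(-1/1125) = -1033/19 - 5/3 = -3194/57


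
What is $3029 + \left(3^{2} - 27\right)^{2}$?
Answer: $3353$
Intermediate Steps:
$3029 + \left(3^{2} - 27\right)^{2} = 3029 + \left(9 - 27\right)^{2} = 3029 + \left(-18\right)^{2} = 3029 + 324 = 3353$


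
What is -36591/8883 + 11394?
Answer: 33725437/2961 ≈ 11390.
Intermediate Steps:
-36591/8883 + 11394 = -36591*1/8883 + 11394 = -12197/2961 + 11394 = 33725437/2961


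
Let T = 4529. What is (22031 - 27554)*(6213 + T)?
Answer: -59328066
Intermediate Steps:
(22031 - 27554)*(6213 + T) = (22031 - 27554)*(6213 + 4529) = -5523*10742 = -59328066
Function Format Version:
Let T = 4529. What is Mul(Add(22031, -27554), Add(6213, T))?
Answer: -59328066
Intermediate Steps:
Mul(Add(22031, -27554), Add(6213, T)) = Mul(Add(22031, -27554), Add(6213, 4529)) = Mul(-5523, 10742) = -59328066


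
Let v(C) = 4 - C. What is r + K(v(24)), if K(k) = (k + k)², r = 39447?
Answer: 41047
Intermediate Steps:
K(k) = 4*k² (K(k) = (2*k)² = 4*k²)
r + K(v(24)) = 39447 + 4*(4 - 1*24)² = 39447 + 4*(4 - 24)² = 39447 + 4*(-20)² = 39447 + 4*400 = 39447 + 1600 = 41047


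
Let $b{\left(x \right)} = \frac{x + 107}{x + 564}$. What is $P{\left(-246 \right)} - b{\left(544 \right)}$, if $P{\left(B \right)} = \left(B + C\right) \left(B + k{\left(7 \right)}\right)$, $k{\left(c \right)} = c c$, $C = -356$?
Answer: $\frac{131401501}{1108} \approx 1.1859 \cdot 10^{5}$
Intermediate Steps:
$b{\left(x \right)} = \frac{107 + x}{564 + x}$
$k{\left(c \right)} = c^{2}$
$P{\left(B \right)} = \left(-356 + B\right) \left(49 + B\right)$ ($P{\left(B \right)} = \left(B - 356\right) \left(B + 7^{2}\right) = \left(-356 + B\right) \left(B + 49\right) = \left(-356 + B\right) \left(49 + B\right)$)
$P{\left(-246 \right)} - b{\left(544 \right)} = \left(-17444 + \left(-246\right)^{2} - -75522\right) - \frac{107 + 544}{564 + 544} = \left(-17444 + 60516 + 75522\right) - \frac{1}{1108} \cdot 651 = 118594 - \frac{1}{1108} \cdot 651 = 118594 - \frac{651}{1108} = \frac{131401501}{1108}$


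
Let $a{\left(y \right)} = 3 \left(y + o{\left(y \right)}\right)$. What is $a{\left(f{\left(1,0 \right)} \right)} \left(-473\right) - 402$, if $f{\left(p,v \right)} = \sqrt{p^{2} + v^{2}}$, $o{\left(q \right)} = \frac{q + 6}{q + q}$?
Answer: $- \frac{13575}{2} \approx -6787.5$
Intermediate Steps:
$o{\left(q \right)} = \frac{6 + q}{2 q}$
$a{\left(y \right)} = 3 y + \frac{3 \left(6 + y\right)}{2 y}$ ($a{\left(y \right)} = 3 \left(y + \frac{6 + y}{2 y}\right) = 3 y + \frac{3 \left(6 + y\right)}{2 y}$)
$a{\left(f{\left(1,0 \right)} \right)} \left(-473\right) - 402 = \left(\frac{3}{2} + 3 \sqrt{1^{2} + 0^{2}} + \frac{9}{\sqrt{1^{2} + 0^{2}}}\right) \left(-473\right) - 402 = \left(\frac{3}{2} + 3 \sqrt{1 + 0} + \frac{9}{\sqrt{1 + 0}}\right) \left(-473\right) - 402 = \left(\frac{3}{2} + 3 \sqrt{1} + \frac{9}{\sqrt{1}}\right) \left(-473\right) - 402 = \left(\frac{3}{2} + 3 \cdot 1 + \frac{9}{1}\right) \left(-473\right) - 402 = \left(\frac{3}{2} + 3 + 9 \cdot 1\right) \left(-473\right) - 402 = \left(\frac{3}{2} + 3 + 9\right) \left(-473\right) - 402 = \frac{27}{2} \left(-473\right) - 402 = - \frac{12771}{2} - 402 = - \frac{13575}{2}$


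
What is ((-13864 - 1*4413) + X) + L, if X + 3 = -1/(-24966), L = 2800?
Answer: -386473679/24966 ≈ -15480.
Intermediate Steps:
X = -74897/24966 (X = -3 - 1/(-24966) = -3 - 1*(-1/24966) = -3 + 1/24966 = -74897/24966 ≈ -3.0000)
((-13864 - 1*4413) + X) + L = ((-13864 - 1*4413) - 74897/24966) + 2800 = ((-13864 - 4413) - 74897/24966) + 2800 = (-18277 - 74897/24966) + 2800 = -456378479/24966 + 2800 = -386473679/24966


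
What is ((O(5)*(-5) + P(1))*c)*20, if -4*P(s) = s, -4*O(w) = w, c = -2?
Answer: -240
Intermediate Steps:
O(w) = -w/4
P(s) = -s/4
((O(5)*(-5) + P(1))*c)*20 = ((-¼*5*(-5) - ¼*1)*(-2))*20 = ((-5/4*(-5) - ¼)*(-2))*20 = ((25/4 - ¼)*(-2))*20 = (6*(-2))*20 = -12*20 = -240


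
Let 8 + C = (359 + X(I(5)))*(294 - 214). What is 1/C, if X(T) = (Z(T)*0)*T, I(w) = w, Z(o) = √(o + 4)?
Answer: 1/28712 ≈ 3.4829e-5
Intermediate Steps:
Z(o) = √(4 + o)
X(T) = 0 (X(T) = (√(4 + T)*0)*T = 0*T = 0)
C = 28712 (C = -8 + (359 + 0)*(294 - 214) = -8 + 359*80 = -8 + 28720 = 28712)
1/C = 1/28712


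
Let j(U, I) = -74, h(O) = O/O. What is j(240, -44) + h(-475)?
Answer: -73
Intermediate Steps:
h(O) = 1
j(240, -44) + h(-475) = -74 + 1 = -73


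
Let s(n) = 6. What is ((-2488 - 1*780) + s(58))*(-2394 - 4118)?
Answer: 21242144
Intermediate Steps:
((-2488 - 1*780) + s(58))*(-2394 - 4118) = ((-2488 - 1*780) + 6)*(-2394 - 4118) = ((-2488 - 780) + 6)*(-6512) = (-3268 + 6)*(-6512) = -3262*(-6512) = 21242144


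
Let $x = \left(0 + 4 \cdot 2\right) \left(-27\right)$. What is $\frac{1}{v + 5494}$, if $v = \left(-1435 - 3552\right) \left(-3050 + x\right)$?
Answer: $\frac{1}{16293036} \approx 6.1376 \cdot 10^{-8}$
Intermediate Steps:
$x = -216$ ($x = \left(0 + 8\right) \left(-27\right) = 8 \left(-27\right) = -216$)
$v = 16287542$ ($v = \left(-1435 - 3552\right) \left(-3050 - 216\right) = \left(-4987\right) \left(-3266\right) = 16287542$)
$\frac{1}{v + 5494} = \frac{1}{16287542 + 5494} = \frac{1}{16293036}$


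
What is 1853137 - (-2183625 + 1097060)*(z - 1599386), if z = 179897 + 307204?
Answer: -1208568097888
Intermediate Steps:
z = 487101
1853137 - (-2183625 + 1097060)*(z - 1599386) = 1853137 - (-2183625 + 1097060)*(487101 - 1599386) = 1853137 - (-1086565)*(-1112285) = 1853137 - 1*1208569951025 = 1853137 - 1208569951025 = -1208568097888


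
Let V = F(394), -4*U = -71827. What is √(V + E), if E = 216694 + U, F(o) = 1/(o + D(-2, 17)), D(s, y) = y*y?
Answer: √437847977599/1366 ≈ 484.41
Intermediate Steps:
D(s, y) = y²
U = 71827/4 (U = -¼*(-71827) = 71827/4 ≈ 17957.)
F(o) = 1/(289 + o) (F(o) = 1/(o + 17²) = 1/(o + 289) = 1/(289 + o))
V = 1/683 (V = 1/(289 + 394) = 1/683 ≈ 0.0014641)
E = 938603/4 (E = 216694 + 71827/4 = 938603/4 ≈ 2.3465e+5)
√(V + E) = √(1/683 + 938603/4) = √(641065853/2732) = √437847977599/1366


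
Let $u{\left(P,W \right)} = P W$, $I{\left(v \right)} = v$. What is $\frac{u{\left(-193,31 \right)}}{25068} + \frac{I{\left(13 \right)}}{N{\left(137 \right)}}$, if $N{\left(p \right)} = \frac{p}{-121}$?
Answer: $- \frac{40251635}{3434316} \approx -11.72$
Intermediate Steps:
$N{\left(p \right)} = - \frac{p}{121}$ ($N{\left(p \right)} = p \left(- \frac{1}{121}\right) = - \frac{p}{121}$)
$\frac{u{\left(-193,31 \right)}}{25068} + \frac{I{\left(13 \right)}}{N{\left(137 \right)}} = \frac{\left(-193\right) 31}{25068} + \frac{13}{\left(- \frac{1}{121}\right) 137} = \left(-5983\right) \frac{1}{25068} + \frac{13}{- \frac{137}{121}} = - \frac{5983}{25068} + 13 \left(- \frac{121}{137}\right) = - \frac{5983}{25068} - \frac{1573}{137} = - \frac{40251635}{3434316}$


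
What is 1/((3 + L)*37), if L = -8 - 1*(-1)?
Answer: -1/148 ≈ -0.0067568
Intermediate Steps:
L = -7 (L = -8 + 1 = -7)
1/((3 + L)*37) = 1/((3 - 7)*37) = 1/(-4*37) = 1/(-148) = -1/148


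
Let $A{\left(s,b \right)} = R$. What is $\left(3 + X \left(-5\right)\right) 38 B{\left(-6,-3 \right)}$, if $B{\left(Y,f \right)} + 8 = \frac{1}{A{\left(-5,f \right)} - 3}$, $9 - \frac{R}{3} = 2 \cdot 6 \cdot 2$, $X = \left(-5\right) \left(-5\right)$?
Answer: $\frac{446215}{12} \approx 37185.0$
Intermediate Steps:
$X = 25$
$R = -45$ ($R = 27 - 3 \cdot 2 \cdot 6 \cdot 2 = 27 - 3 \cdot 12 \cdot 2 = 27 - 72 = -45$)
$A{\left(s,b \right)} = -45$
$B{\left(Y,f \right)} = - \frac{385}{48}$ ($B{\left(Y,f \right)} = -8 + \frac{1}{-45 - 3} = -8 + \frac{1}{-48} = -8 - \frac{1}{48} = - \frac{385}{48}$)
$\left(3 + X \left(-5\right)\right) 38 B{\left(-6,-3 \right)} = \left(3 + 25 \left(-5\right)\right) 38 \left(- \frac{385}{48}\right) = \left(3 - 125\right) 38 \left(- \frac{385}{48}\right) = \left(-122\right) 38 \left(- \frac{385}{48}\right) = \left(-4636\right) \left(- \frac{385}{48}\right) = \frac{446215}{12}$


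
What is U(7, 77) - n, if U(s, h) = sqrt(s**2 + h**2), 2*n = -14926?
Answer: 7463 + 7*sqrt(122) ≈ 7540.3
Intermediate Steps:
n = -7463 (n = (1/2)*(-14926) = -7463)
U(s, h) = sqrt(h**2 + s**2)
U(7, 77) - n = sqrt(77**2 + 7**2) - 1*(-7463) = sqrt(5929 + 49) + 7463 = sqrt(5978) + 7463 = 7*sqrt(122) + 7463 = 7463 + 7*sqrt(122)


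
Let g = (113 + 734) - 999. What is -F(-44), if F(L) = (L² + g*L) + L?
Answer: -8580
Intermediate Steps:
g = -152 (g = 847 - 999 = -152)
F(L) = L² - 151*L (F(L) = (L² - 152*L) + L = L² - 151*L)
-F(-44) = -(-44)*(-151 - 44) = -(-44)*(-195) = -1*8580 = -8580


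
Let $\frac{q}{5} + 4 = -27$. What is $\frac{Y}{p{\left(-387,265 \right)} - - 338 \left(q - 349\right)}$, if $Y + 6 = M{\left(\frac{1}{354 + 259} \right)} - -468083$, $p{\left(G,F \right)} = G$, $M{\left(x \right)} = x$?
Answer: $- \frac{95643734}{34887669} \approx -2.7415$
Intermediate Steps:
$q = -155$ ($q = -20 + 5 \left(-27\right) = -20 - 135 = -155$)
$Y = \frac{286931202}{613}$ ($Y = -6 + \left(\frac{1}{354 + 259} - -468083\right) = -6 + \left(\frac{1}{613} + 468083\right) = -6 + \frac{286934880}{613} = \frac{286931202}{613} \approx 4.6808 \cdot 10^{5}$)
$\frac{Y}{p{\left(-387,265 \right)} - - 338 \left(q - 349\right)} = \frac{286931202}{613 \left(-387 - - 338 \left(-155 - 349\right)\right)} = \frac{286931202}{613 \left(-387 - \left(-338\right) \left(-504\right)\right)} = \frac{286931202}{613 \left(-387 - 170352\right)} = \frac{286931202}{613 \left(-170739\right)} = \frac{286931202}{613} \left(- \frac{1}{170739}\right) = - \frac{95643734}{34887669}$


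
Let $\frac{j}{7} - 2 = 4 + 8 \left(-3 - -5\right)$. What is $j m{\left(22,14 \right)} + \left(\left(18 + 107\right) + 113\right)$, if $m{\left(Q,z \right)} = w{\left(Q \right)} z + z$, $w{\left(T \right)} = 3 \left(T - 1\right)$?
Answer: $138222$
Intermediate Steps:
$w{\left(T \right)} = -3 + 3 T$ ($w{\left(T \right)} = 3 \left(-1 + T\right) = -3 + 3 T$)
$m{\left(Q,z \right)} = z + z \left(-3 + 3 Q\right)$ ($m{\left(Q,z \right)} = \left(-3 + 3 Q\right) z + z = z \left(-3 + 3 Q\right) + z = z + z \left(-3 + 3 Q\right)$)
$j = 154$ ($j = 14 + 7 \left(4 + 8 \left(-3 - -5\right)\right) = 14 + 7 \left(4 + 8 \left(-3 + 5\right)\right) = 14 + 7 \left(4 + 8 \cdot 2\right) = 14 + 7 \left(4 + 16\right) = 14 + 7 \cdot 20 = 14 + 140 = 154$)
$j m{\left(22,14 \right)} + \left(\left(18 + 107\right) + 113\right) = 154 \cdot 14 \left(-2 + 3 \cdot 22\right) + \left(\left(18 + 107\right) + 113\right) = 154 \cdot 14 \left(-2 + 66\right) + \left(125 + 113\right) = 154 \cdot 14 \cdot 64 + 238 = 154 \cdot 896 + 238 = 137984 + 238 = 138222$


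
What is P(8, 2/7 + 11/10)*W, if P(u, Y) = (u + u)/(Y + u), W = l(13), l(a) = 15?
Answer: 5600/219 ≈ 25.571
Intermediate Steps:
W = 15
P(u, Y) = 2*u/(Y + u) (P(u, Y) = (2*u)/(Y + u) = 2*u/(Y + u))
P(8, 2/7 + 11/10)*W = (2*8/((2/7 + 11/10) + 8))*15 = (2*8/(97/70 + 8))*15 = (2*8/(657/70))*15 = (2*8*(70/657))*15 = (1120/657)*15 = 5600/219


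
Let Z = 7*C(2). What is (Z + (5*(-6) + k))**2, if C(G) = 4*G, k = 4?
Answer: 900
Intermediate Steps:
Z = 56 (Z = 7*(4*2) = 7*8 = 56)
(Z + (5*(-6) + k))**2 = (56 + (5*(-6) + 4))**2 = (56 + (-30 + 4))**2 = (56 - 26)**2 = 30**2 = 900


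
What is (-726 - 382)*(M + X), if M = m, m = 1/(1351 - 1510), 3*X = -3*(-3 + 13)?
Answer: 1762828/159 ≈ 11087.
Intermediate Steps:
X = -10 (X = (-3*(-3 + 13))/3 = (-3*10)/3 = (⅓)*(-30) = -10)
m = -1/159 (m = 1/(-159) = -1/159 ≈ -0.0062893)
M = -1/159 ≈ -0.0062893
(-726 - 382)*(M + X) = (-726 - 382)*(-1/159 - 10) = -1108*(-1591/159) = 1762828/159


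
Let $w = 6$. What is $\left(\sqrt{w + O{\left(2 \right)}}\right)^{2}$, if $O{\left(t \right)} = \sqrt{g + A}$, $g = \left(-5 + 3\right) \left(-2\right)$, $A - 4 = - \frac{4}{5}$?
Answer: $6 + \frac{6 \sqrt{5}}{5} \approx 8.6833$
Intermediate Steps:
$A = \frac{16}{5}$ ($A = 4 - \frac{4}{5} = \frac{16}{5} \approx 3.2$)
$g = 4$ ($g = \left(-2\right) \left(-2\right) = 4$)
$O{\left(t \right)} = \frac{6 \sqrt{5}}{5}$ ($O{\left(t \right)} = \sqrt{4 + \frac{16}{5}} = \sqrt{\frac{36}{5}} = \frac{6 \sqrt{5}}{5}$)
$\left(\sqrt{w + O{\left(2 \right)}}\right)^{2} = \left(\sqrt{6 + \frac{6 \sqrt{5}}{5}}\right)^{2} = 6 + \frac{6 \sqrt{5}}{5}$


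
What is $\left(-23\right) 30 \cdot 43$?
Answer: $-29670$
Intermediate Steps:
$\left(-23\right) 30 \cdot 43 = \left(-690\right) 43 = -29670$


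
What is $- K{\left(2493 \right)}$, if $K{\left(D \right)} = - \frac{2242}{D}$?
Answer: $\frac{2242}{2493} \approx 0.89932$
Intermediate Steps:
$- K{\left(2493 \right)} = - \frac{-2242}{2493} = \left(-1\right) \left(- \frac{2242}{2493}\right) = \frac{2242}{2493}$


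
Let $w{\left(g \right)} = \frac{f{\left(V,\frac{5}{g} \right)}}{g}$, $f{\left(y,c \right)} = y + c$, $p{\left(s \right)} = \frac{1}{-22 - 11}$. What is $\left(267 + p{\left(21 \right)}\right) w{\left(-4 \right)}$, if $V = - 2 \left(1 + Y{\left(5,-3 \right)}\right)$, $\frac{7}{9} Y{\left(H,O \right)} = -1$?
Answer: $\frac{83695}{1848} \approx 45.289$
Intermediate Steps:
$Y{\left(H,O \right)} = - \frac{9}{7}$ ($Y{\left(H,O \right)} = \frac{9}{7} \left(-1\right) = - \frac{9}{7}$)
$V = \frac{4}{7}$ ($V = - 2 \left(1 - \frac{9}{7}\right) = \left(-2\right) \left(- \frac{2}{7}\right) = \frac{4}{7} \approx 0.57143$)
$p{\left(s \right)} = - \frac{1}{33}$ ($p{\left(s \right)} = \frac{1}{-33} = - \frac{1}{33}$)
$f{\left(y,c \right)} = c + y$
$w{\left(g \right)} = \frac{\frac{4}{7} + \frac{5}{g}}{g}$ ($w{\left(g \right)} = \frac{\frac{5}{g} + \frac{4}{7}}{g} = \frac{\frac{4}{7} + \frac{5}{g}}{g}$)
$\left(267 + p{\left(21 \right)}\right) w{\left(-4 \right)} = \left(267 - \frac{1}{33}\right) \frac{35 + 4 \left(-4\right)}{7 \cdot 16} = \frac{8810 \cdot \frac{1}{7} \cdot \frac{1}{16} \left(35 - 16\right)}{33} = \frac{8810 \cdot \frac{1}{7} \cdot \frac{1}{16} \cdot 19}{33} = \frac{8810}{33} \cdot \frac{19}{112} = \frac{83695}{1848}$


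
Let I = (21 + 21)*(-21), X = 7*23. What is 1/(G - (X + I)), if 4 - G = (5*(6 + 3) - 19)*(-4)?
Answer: 1/829 ≈ 0.0012063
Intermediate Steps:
X = 161
I = -882 (I = 42*(-21) = -882)
G = 108 (G = 4 - (5*(6 + 3) - 19)*(-4) = 4 - (5*9 - 19)*(-4) = 4 - (45 - 19)*(-4) = 4 - 26*(-4) = 4 - 1*(-104) = 4 + 104 = 108)
1/(G - (X + I)) = 1/(108 - (161 - 882)) = 1/(108 - 1*(-721)) = 1/(108 + 721) = 1/829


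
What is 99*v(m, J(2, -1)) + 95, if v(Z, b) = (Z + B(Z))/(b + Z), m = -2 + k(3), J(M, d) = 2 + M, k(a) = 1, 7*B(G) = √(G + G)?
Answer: 62 + 33*I*√2/7 ≈ 62.0 + 6.667*I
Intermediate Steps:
B(G) = √2*√G/7 (B(G) = √(G + G)/7 = √(2*G)/7 = (√2*√G)/7 = √2*√G/7)
m = -1 (m = -2 + 1 = -1)
v(Z, b) = (Z + √2*√Z/7)/(Z + b) (v(Z, b) = (Z + √2*√Z/7)/(b + Z) = (Z + √2*√Z/7)/(Z + b))
99*v(m, J(2, -1)) + 95 = 99*((-1 + √2*√(-1)/7)/(-1 + (2 + 2))) + 95 = 99*((-1 + √2*I/7)/(-1 + 4)) + 95 = 99*((-1 + I*√2/7)/3) + 95 = 99*(-⅓ + I*√2/21) + 95 = (-33 + 33*I*√2/7) + 95 = 62 + 33*I*√2/7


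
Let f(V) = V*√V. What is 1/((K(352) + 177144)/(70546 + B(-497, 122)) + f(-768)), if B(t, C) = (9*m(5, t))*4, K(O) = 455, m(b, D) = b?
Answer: 12560866874/2265905844099196033 + 61466629029888*I*√3/2265905844099196033 ≈ 5.5434e-9 + 4.6985e-5*I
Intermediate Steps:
B(t, C) = 180 (B(t, C) = (9*5)*4 = 45*4 = 180)
f(V) = V^(3/2)
1/((K(352) + 177144)/(70546 + B(-497, 122)) + f(-768)) = 1/((455 + 177144)/(70546 + 180) + (-768)^(3/2)) = 1/(177599/70726 - 12288*I*√3)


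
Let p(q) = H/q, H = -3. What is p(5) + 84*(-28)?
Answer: -11763/5 ≈ -2352.6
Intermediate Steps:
p(q) = -3/q
p(5) + 84*(-28) = -3/5 + 84*(-28) = -3*⅕ - 2352 = -⅗ - 2352 = -11763/5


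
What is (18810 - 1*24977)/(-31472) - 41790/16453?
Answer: -173392747/73972688 ≈ -2.3440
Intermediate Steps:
(18810 - 1*24977)/(-31472) - 41790/16453 = (18810 - 24977)*(-1/31472) - 41790*1/16453 = -6167*(-1/31472) - 41790/16453 = 881/4496 - 41790/16453 = -173392747/73972688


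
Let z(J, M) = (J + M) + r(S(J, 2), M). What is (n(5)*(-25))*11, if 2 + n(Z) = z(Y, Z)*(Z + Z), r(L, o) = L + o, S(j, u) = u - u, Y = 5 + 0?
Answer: -40700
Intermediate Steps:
Y = 5
S(j, u) = 0
z(J, M) = J + 2*M (z(J, M) = (J + M) + (0 + M) = (J + M) + M = J + 2*M)
n(Z) = -2 + 2*Z*(5 + 2*Z) (n(Z) = -2 + (5 + 2*Z)*(Z + Z) = -2 + (5 + 2*Z)*(2*Z) = -2 + 2*Z*(5 + 2*Z))
(n(5)*(-25))*11 = ((-2 + 2*5*(5 + 2*5))*(-25))*11 = ((-2 + 2*5*(5 + 10))*(-25))*11 = ((-2 + 2*5*15)*(-25))*11 = ((-2 + 150)*(-25))*11 = (148*(-25))*11 = -3700*11 = -40700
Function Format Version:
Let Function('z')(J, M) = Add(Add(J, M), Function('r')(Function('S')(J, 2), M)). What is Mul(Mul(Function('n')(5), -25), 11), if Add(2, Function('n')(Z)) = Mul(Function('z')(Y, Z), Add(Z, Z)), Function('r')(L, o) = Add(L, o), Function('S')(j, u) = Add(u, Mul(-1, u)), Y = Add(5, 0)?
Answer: -40700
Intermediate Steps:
Y = 5
Function('S')(j, u) = 0
Function('z')(J, M) = Add(J, Mul(2, M)) (Function('z')(J, M) = Add(Add(J, M), Add(0, M)) = Add(Add(J, M), M) = Add(J, Mul(2, M)))
Function('n')(Z) = Add(-2, Mul(2, Z, Add(5, Mul(2, Z)))) (Function('n')(Z) = Add(-2, Mul(Add(5, Mul(2, Z)), Add(Z, Z))) = Add(-2, Mul(Add(5, Mul(2, Z)), Mul(2, Z))) = Add(-2, Mul(2, Z, Add(5, Mul(2, Z)))))
Mul(Mul(Function('n')(5), -25), 11) = Mul(Mul(Add(-2, Mul(2, 5, Add(5, Mul(2, 5)))), -25), 11) = Mul(Mul(Add(-2, Mul(2, 5, Add(5, 10))), -25), 11) = Mul(Mul(Add(-2, Mul(2, 5, 15)), -25), 11) = Mul(Mul(Add(-2, 150), -25), 11) = Mul(Mul(148, -25), 11) = Mul(-3700, 11) = -40700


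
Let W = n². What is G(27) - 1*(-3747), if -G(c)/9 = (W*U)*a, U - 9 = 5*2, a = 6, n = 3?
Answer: -5487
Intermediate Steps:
U = 19 (U = 9 + 5*2 = 9 + 10 = 19)
W = 9 (W = 3² = 9)
G(c) = -9234 (G(c) = -9*9*19*6 = -1539*6 = -9*1026 = -9234)
G(27) - 1*(-3747) = -9234 - 1*(-3747) = -9234 + 3747 = -5487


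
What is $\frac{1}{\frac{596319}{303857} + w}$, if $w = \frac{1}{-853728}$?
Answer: $\frac{259411228896}{509093923375} \approx 0.50955$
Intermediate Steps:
$w = - \frac{1}{853728} \approx -1.1713 \cdot 10^{-6}$
$\frac{1}{\frac{596319}{303857} + w} = \frac{1}{\frac{596319}{303857} - \frac{1}{853728}} = \frac{1}{\frac{509093923375}{259411228896}} = \frac{259411228896}{509093923375}$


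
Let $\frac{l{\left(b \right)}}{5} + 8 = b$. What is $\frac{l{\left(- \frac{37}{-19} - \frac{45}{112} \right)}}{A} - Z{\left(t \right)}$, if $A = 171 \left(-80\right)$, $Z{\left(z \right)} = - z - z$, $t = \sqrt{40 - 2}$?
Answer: $\frac{13735}{5822208} + 2 \sqrt{38} \approx 12.331$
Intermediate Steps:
$l{\left(b \right)} = -40 + 5 b$
$t = \sqrt{38} \approx 6.1644$
$Z{\left(z \right)} = - 2 z$
$A = -13680$
$\frac{l{\left(- \frac{37}{-19} - \frac{45}{112} \right)}}{A} - Z{\left(t \right)} = \frac{-40 + 5 \left(- \frac{37}{-19} - \frac{45}{112}\right)}{-13680} - - 2 \sqrt{38} = \left(-40 + 5 \left(\left(-37\right) \left(- \frac{1}{19}\right) - \frac{45}{112}\right)\right) \left(- \frac{1}{13680}\right) + 2 \sqrt{38} = \left(-40 + 5 \left(\frac{37}{19} - \frac{45}{112}\right)\right) \left(- \frac{1}{13680}\right) + 2 \sqrt{38} = \left(-40 + 5 \cdot \frac{3289}{2128}\right) \left(- \frac{1}{13680}\right) + 2 \sqrt{38} = \left(-40 + \frac{16445}{2128}\right) \left(- \frac{1}{13680}\right) + 2 \sqrt{38} = \left(- \frac{68675}{2128}\right) \left(- \frac{1}{13680}\right) + 2 \sqrt{38} = \frac{13735}{5822208} + 2 \sqrt{38}$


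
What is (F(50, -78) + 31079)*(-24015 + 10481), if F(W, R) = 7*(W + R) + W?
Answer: -418647222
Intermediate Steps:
F(W, R) = 7*R + 8*W (F(W, R) = 7*(R + W) + W = (7*R + 7*W) + W = 7*R + 8*W)
(F(50, -78) + 31079)*(-24015 + 10481) = ((7*(-78) + 8*50) + 31079)*(-24015 + 10481) = ((-546 + 400) + 31079)*(-13534) = (-146 + 31079)*(-13534) = 30933*(-13534) = -418647222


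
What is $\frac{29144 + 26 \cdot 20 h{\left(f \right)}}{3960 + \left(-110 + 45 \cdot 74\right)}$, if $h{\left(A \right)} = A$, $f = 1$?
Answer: $\frac{7416}{1795} \approx 4.1315$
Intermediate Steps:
$\frac{29144 + 26 \cdot 20 h{\left(f \right)}}{3960 + \left(-110 + 45 \cdot 74\right)} = \frac{29144 + 26 \cdot 20 \cdot 1}{3960 + \left(-110 + 45 \cdot 74\right)} = \frac{29144 + 520 \cdot 1}{3960 + \left(-110 + 3330\right)} = \frac{29144 + 520}{3960 + 3220} = \frac{29664}{7180} = 29664 \cdot \frac{1}{7180} = \frac{7416}{1795}$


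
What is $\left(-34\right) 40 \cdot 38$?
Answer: $-51680$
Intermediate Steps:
$\left(-34\right) 40 \cdot 38 = \left(-1360\right) 38 = -51680$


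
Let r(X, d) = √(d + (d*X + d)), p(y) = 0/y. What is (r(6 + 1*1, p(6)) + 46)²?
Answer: 2116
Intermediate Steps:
p(y) = 0
r(X, d) = √(2*d + X*d) (r(X, d) = √(d + (X*d + d)) = √(d + (d + X*d)) = √(2*d + X*d))
(r(6 + 1*1, p(6)) + 46)² = (√(0*(2 + (6 + 1*1))) + 46)² = (√(0*(2 + (6 + 1))) + 46)² = (√(0*(2 + 7)) + 46)² = (√(0*9) + 46)² = (√0 + 46)² = (0 + 46)² = 46² = 2116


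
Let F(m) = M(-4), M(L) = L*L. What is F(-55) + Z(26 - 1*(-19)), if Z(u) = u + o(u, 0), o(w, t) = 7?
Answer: 68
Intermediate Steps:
M(L) = L²
F(m) = 16 (F(m) = (-4)² = 16)
Z(u) = 7 + u (Z(u) = u + 7 = 7 + u)
F(-55) + Z(26 - 1*(-19)) = 16 + (7 + (26 - 1*(-19))) = 16 + (7 + (26 + 19)) = 16 + (7 + 45) = 16 + 52 = 68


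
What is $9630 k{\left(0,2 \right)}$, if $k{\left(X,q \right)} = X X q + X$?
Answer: $0$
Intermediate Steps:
$k{\left(X,q \right)} = X + q X^{2}$ ($k{\left(X,q \right)} = X^{2} q + X = q X^{2} + X = X + q X^{2}$)
$9630 k{\left(0,2 \right)} = 9630 \cdot 0 \left(1 + 0 \cdot 2\right) = 9630 \cdot 0 \left(1 + 0\right) = 9630 \cdot 0 \cdot 1 = 9630 \cdot 0 = 0$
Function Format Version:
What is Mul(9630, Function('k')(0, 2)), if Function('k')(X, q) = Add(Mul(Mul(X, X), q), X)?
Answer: 0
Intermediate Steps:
Function('k')(X, q) = Add(X, Mul(q, Pow(X, 2))) (Function('k')(X, q) = Add(Mul(Pow(X, 2), q), X) = Add(Mul(q, Pow(X, 2)), X) = Add(X, Mul(q, Pow(X, 2))))
Mul(9630, Function('k')(0, 2)) = Mul(9630, Mul(0, Add(1, Mul(0, 2)))) = Mul(9630, Mul(0, Add(1, 0))) = Mul(9630, Mul(0, 1)) = Mul(9630, 0) = 0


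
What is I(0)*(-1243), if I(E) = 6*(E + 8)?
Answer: -59664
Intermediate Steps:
I(E) = 48 + 6*E (I(E) = 6*(8 + E) = 48 + 6*E)
I(0)*(-1243) = (48 + 6*0)*(-1243) = (48 + 0)*(-1243) = 48*(-1243) = -59664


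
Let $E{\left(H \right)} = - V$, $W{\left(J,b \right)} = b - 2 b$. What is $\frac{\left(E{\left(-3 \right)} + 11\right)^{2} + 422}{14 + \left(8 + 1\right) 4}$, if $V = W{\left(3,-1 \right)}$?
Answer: $\frac{261}{25} \approx 10.44$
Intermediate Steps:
$W{\left(J,b \right)} = - b$
$V = 1$ ($V = \left(-1\right) \left(-1\right) = 1$)
$E{\left(H \right)} = -1$ ($E{\left(H \right)} = \left(-1\right) 1 = -1$)
$\frac{\left(E{\left(-3 \right)} + 11\right)^{2} + 422}{14 + \left(8 + 1\right) 4} = \frac{\left(-1 + 11\right)^{2} + 422}{14 + \left(8 + 1\right) 4} = \frac{10^{2} + 422}{14 + 9 \cdot 4} = \frac{100 + 422}{14 + 36} = \frac{522}{50} = 522 \cdot \frac{1}{50} = \frac{261}{25}$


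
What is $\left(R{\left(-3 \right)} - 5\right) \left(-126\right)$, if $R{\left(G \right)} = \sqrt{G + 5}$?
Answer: $630 - 126 \sqrt{2} \approx 451.81$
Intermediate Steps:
$R{\left(G \right)} = \sqrt{5 + G}$
$\left(R{\left(-3 \right)} - 5\right) \left(-126\right) = \left(\sqrt{5 - 3} - 5\right) \left(-126\right) = \left(\sqrt{2} - 5\right) \left(-126\right) = \left(-5 + \sqrt{2}\right) \left(-126\right) = 630 - 126 \sqrt{2}$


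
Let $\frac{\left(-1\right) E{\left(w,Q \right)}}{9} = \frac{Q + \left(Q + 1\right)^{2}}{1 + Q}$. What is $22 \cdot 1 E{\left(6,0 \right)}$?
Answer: $-198$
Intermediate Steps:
$E{\left(w,Q \right)} = - \frac{9 \left(Q + \left(1 + Q\right)^{2}\right)}{1 + Q}$ ($E{\left(w,Q \right)} = - 9 \frac{Q + \left(Q + 1\right)^{2}}{1 + Q} = - 9 \frac{Q + \left(1 + Q\right)^{2}}{1 + Q} = - \frac{9 \left(Q + \left(1 + Q\right)^{2}\right)}{1 + Q}$)
$22 \cdot 1 E{\left(6,0 \right)} = 22 \cdot 1 \frac{9 \left(-1 - 0^{2} - 0\right)}{1 + 0} = 22 \frac{9 \left(-1 - 0 + 0\right)}{1} = 22 \cdot 9 \cdot 1 \left(-1 + 0 + 0\right) = 22 \cdot 9 \cdot 1 \left(-1\right) = 22 \left(-9\right) = -198$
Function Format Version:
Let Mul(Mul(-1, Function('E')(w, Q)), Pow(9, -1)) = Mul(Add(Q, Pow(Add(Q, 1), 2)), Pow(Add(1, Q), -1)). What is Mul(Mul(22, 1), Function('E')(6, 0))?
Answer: -198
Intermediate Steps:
Function('E')(w, Q) = Mul(-9, Pow(Add(1, Q), -1), Add(Q, Pow(Add(1, Q), 2))) (Function('E')(w, Q) = Mul(-9, Mul(Add(Q, Pow(Add(Q, 1), 2)), Pow(Add(1, Q), -1))) = Mul(-9, Mul(Add(Q, Pow(Add(1, Q), 2)), Pow(Add(1, Q), -1))) = Mul(-9, Mul(Pow(Add(1, Q), -1), Add(Q, Pow(Add(1, Q), 2)))) = Mul(-9, Pow(Add(1, Q), -1), Add(Q, Pow(Add(1, Q), 2))))
Mul(Mul(22, 1), Function('E')(6, 0)) = Mul(Mul(22, 1), Mul(9, Pow(Add(1, 0), -1), Add(-1, Mul(-1, Pow(0, 2)), Mul(-3, 0)))) = Mul(22, Mul(9, Pow(1, -1), Add(-1, Mul(-1, 0), 0))) = Mul(22, Mul(9, 1, Add(-1, 0, 0))) = Mul(22, Mul(9, 1, -1)) = Mul(22, -9) = -198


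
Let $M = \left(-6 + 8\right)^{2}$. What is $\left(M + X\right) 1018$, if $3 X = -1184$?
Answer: $- \frac{1193096}{3} \approx -3.977 \cdot 10^{5}$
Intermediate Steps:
$X = - \frac{1184}{3}$ ($X = \frac{1}{3} \left(-1184\right) = - \frac{1184}{3} \approx -394.67$)
$M = 4$ ($M = 2^{2} = 4$)
$\left(M + X\right) 1018 = \left(4 - \frac{1184}{3}\right) 1018 = \left(- \frac{1172}{3}\right) 1018 = - \frac{1193096}{3}$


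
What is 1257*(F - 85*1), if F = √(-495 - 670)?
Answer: -106845 + 1257*I*√1165 ≈ -1.0685e+5 + 42904.0*I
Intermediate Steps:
F = I*√1165 (F = √(-1165) = I*√1165 ≈ 34.132*I)
1257*(F - 85*1) = 1257*(I*√1165 - 85*1) = 1257*(I*√1165 - 85) = 1257*(-85 + I*√1165) = -106845 + 1257*I*√1165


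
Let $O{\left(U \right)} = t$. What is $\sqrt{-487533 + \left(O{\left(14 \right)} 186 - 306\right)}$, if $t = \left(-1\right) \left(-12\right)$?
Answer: $i \sqrt{485607} \approx 696.86 i$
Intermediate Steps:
$t = 12$
$O{\left(U \right)} = 12$
$\sqrt{-487533 + \left(O{\left(14 \right)} 186 - 306\right)} = \sqrt{-487533 + \left(12 \cdot 186 - 306\right)} = \sqrt{-487533 + \left(2232 - 306\right)} = \sqrt{-487533 + 1926} = \sqrt{-485607} = i \sqrt{485607}$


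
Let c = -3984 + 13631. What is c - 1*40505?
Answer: -30858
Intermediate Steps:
c = 9647
c - 1*40505 = 9647 - 1*40505 = 9647 - 40505 = -30858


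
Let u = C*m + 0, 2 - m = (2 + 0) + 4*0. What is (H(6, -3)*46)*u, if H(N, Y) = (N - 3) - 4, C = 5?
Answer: 0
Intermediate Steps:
H(N, Y) = -7 + N (H(N, Y) = (-3 + N) - 4 = -7 + N)
m = 0 (m = 2 - ((2 + 0) + 4*0) = 2 - (2 + 0) = 2 - 1*2 = 2 - 2 = 0)
u = 0 (u = 5*0 + 0 = 0 + 0 = 0)
(H(6, -3)*46)*u = ((-7 + 6)*46)*0 = -1*46*0 = -46*0 = 0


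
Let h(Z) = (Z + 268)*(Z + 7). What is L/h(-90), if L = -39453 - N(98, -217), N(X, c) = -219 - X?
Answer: 19568/7387 ≈ 2.6490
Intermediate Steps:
h(Z) = (7 + Z)*(268 + Z) (h(Z) = (268 + Z)*(7 + Z) = (7 + Z)*(268 + Z))
L = -39136 (L = -39453 - (-219 - 1*98) = -39453 - (-219 - 98) = -39453 - 1*(-317) = -39453 + 317 = -39136)
L/h(-90) = -39136/(1876 + (-90)**2 + 275*(-90)) = -39136/(1876 + 8100 - 24750) = -39136/(-14774) = -39136*(-1/14774) = 19568/7387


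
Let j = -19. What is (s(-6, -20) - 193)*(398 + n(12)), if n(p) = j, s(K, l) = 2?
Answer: -72389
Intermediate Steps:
n(p) = -19
(s(-6, -20) - 193)*(398 + n(12)) = (2 - 193)*(398 - 19) = -191*379 = -72389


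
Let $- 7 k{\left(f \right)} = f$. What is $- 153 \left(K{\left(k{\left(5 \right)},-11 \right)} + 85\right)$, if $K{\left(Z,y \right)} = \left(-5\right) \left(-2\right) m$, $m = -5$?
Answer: $-5355$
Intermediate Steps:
$k{\left(f \right)} = - \frac{f}{7}$
$K{\left(Z,y \right)} = -50$ ($K{\left(Z,y \right)} = \left(-5\right) \left(-2\right) \left(-5\right) = 10 \left(-5\right) = -50$)
$- 153 \left(K{\left(k{\left(5 \right)},-11 \right)} + 85\right) = - 153 \left(-50 + 85\right) = \left(-153\right) 35 = -5355$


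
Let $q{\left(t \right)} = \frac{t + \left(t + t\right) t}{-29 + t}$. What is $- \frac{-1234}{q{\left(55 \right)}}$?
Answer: $\frac{32084}{6105} \approx 5.2554$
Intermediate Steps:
$q{\left(t \right)} = \frac{t + 2 t^{2}}{-29 + t}$ ($q{\left(t \right)} = \frac{t + 2 t t}{-29 + t} = \frac{t + 2 t^{2}}{-29 + t}$)
$- \frac{-1234}{q{\left(55 \right)}} = - \frac{-1234}{55 \frac{1}{-29 + 55} \left(1 + 2 \cdot 55\right)} = - \frac{-1234}{55 \cdot \frac{1}{26} \left(1 + 110\right)} = - \frac{-1234}{55 \cdot \frac{1}{26} \cdot 111} = - \frac{-1234}{\frac{6105}{26}} = - \frac{\left(-1234\right) 26}{6105} = \left(-1\right) \left(- \frac{32084}{6105}\right) = \frac{32084}{6105}$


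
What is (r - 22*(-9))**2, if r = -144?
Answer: 2916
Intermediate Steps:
(r - 22*(-9))**2 = (-144 - 22*(-9))**2 = (-144 + 198)**2 = 54**2 = 2916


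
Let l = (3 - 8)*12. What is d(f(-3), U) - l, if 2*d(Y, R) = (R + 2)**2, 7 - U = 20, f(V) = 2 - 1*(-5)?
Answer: 241/2 ≈ 120.50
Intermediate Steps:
f(V) = 7 (f(V) = 2 + 5 = 7)
U = -13 (U = 7 - 1*20 = 7 - 20 = -13)
d(Y, R) = (2 + R)**2/2 (d(Y, R) = (R + 2)**2/2 = (2 + R)**2/2)
l = -60 (l = -5*12 = -60)
d(f(-3), U) - l = (2 - 13)**2/2 - 1*(-60) = (1/2)*(-11)**2 + 60 = (1/2)*121 + 60 = 121/2 + 60 = 241/2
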